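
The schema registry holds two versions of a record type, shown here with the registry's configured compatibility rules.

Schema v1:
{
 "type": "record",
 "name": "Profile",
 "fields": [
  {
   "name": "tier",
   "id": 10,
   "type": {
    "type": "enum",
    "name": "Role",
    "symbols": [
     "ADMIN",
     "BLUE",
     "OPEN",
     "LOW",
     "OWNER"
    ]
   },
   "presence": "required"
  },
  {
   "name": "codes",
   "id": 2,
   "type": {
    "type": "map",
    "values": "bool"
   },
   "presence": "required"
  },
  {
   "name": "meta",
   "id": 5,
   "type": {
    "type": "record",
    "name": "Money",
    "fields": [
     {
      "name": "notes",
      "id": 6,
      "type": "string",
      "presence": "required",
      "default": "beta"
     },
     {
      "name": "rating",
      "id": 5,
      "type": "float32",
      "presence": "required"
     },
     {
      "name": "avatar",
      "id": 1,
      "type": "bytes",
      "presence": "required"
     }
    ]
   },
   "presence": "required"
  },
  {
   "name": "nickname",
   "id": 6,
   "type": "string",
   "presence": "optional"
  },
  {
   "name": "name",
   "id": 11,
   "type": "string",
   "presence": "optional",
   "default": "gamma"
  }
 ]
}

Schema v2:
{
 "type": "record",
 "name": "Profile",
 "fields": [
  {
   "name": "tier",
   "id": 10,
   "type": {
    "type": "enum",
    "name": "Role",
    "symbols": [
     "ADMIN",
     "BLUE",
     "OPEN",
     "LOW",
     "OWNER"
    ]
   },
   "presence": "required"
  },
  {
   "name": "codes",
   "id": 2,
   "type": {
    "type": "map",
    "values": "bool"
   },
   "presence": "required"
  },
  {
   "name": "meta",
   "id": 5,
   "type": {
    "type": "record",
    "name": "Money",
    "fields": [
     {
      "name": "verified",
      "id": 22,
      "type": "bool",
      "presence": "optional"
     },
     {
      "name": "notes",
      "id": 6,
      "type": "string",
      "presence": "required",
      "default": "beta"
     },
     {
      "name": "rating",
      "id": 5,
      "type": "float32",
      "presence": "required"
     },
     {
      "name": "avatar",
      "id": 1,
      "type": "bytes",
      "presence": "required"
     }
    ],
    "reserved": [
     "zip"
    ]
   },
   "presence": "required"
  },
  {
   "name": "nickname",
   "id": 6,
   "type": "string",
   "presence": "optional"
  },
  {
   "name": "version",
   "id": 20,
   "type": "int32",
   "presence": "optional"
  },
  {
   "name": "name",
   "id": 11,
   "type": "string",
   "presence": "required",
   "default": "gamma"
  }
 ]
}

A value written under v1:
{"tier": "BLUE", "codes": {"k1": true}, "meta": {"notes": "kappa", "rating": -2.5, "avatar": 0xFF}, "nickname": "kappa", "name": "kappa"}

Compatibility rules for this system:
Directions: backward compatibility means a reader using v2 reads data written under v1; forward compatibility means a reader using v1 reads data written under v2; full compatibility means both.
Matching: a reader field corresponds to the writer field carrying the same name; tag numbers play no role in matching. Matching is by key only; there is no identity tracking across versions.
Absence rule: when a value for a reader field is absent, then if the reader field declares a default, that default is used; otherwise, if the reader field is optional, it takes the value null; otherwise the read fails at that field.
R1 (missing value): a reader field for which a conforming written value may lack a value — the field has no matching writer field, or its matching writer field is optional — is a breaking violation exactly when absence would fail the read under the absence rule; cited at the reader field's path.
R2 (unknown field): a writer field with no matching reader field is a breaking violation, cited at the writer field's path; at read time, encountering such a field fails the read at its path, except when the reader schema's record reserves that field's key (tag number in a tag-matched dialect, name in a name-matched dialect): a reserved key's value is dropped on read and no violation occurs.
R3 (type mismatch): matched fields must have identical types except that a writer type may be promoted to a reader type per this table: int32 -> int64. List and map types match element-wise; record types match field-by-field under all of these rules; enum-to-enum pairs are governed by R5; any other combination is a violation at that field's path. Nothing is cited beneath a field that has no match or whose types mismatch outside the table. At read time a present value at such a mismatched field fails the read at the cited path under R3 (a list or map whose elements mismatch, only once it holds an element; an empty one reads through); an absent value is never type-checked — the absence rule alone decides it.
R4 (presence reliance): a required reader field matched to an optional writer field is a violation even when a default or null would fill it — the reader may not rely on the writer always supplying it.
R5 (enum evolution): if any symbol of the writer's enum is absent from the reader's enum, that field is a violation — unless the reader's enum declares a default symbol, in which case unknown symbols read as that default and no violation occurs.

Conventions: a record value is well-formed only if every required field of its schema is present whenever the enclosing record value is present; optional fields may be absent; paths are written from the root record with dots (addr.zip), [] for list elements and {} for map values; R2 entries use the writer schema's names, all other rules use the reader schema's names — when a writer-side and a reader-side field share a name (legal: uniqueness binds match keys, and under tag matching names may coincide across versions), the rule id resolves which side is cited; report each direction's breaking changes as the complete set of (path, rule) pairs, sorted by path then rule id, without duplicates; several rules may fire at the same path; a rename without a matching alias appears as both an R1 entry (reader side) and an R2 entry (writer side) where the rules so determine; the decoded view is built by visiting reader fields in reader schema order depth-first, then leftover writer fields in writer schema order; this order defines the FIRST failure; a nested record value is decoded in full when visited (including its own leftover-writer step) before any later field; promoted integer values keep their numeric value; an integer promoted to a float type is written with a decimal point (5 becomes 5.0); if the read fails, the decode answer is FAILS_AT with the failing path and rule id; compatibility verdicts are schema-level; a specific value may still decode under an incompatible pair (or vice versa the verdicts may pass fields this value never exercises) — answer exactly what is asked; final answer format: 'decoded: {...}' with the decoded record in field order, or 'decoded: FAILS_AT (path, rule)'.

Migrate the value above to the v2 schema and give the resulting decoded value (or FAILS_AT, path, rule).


decoded: {"tier": "BLUE", "codes": {"k1": true}, "meta": {"verified": null, "notes": "kappa", "rating": -2.5, "avatar": 0xFF}, "nickname": "kappa", "version": null, "name": "kappa"}

each type pair in Profile: writer, then reader
decoding the Profile value with the v2 reader:
  tier := "BLUE"
  codes := {"k1": true}
  meta.verified := null (absent, optional -> null)
  meta.notes := "kappa"
  meta.rating := -2.5
  meta.avatar := 0xFF
  nickname := "kappa"
  version := null (absent, optional -> null)
  name := "kappa"
  => decoded: {"tier": "BLUE", "codes": {"k1": true}, "meta": {"verified": null, "notes": "kappa", "rating": -2.5, "avatar": 0xFF}, "nickname": "kappa", "version": null, "name": "kappa"}
ruling out the remaining Profile differences:
  field name in record Profile: optional changed to required -> schema-level compatibility only; this Profile value's decode is unchanged


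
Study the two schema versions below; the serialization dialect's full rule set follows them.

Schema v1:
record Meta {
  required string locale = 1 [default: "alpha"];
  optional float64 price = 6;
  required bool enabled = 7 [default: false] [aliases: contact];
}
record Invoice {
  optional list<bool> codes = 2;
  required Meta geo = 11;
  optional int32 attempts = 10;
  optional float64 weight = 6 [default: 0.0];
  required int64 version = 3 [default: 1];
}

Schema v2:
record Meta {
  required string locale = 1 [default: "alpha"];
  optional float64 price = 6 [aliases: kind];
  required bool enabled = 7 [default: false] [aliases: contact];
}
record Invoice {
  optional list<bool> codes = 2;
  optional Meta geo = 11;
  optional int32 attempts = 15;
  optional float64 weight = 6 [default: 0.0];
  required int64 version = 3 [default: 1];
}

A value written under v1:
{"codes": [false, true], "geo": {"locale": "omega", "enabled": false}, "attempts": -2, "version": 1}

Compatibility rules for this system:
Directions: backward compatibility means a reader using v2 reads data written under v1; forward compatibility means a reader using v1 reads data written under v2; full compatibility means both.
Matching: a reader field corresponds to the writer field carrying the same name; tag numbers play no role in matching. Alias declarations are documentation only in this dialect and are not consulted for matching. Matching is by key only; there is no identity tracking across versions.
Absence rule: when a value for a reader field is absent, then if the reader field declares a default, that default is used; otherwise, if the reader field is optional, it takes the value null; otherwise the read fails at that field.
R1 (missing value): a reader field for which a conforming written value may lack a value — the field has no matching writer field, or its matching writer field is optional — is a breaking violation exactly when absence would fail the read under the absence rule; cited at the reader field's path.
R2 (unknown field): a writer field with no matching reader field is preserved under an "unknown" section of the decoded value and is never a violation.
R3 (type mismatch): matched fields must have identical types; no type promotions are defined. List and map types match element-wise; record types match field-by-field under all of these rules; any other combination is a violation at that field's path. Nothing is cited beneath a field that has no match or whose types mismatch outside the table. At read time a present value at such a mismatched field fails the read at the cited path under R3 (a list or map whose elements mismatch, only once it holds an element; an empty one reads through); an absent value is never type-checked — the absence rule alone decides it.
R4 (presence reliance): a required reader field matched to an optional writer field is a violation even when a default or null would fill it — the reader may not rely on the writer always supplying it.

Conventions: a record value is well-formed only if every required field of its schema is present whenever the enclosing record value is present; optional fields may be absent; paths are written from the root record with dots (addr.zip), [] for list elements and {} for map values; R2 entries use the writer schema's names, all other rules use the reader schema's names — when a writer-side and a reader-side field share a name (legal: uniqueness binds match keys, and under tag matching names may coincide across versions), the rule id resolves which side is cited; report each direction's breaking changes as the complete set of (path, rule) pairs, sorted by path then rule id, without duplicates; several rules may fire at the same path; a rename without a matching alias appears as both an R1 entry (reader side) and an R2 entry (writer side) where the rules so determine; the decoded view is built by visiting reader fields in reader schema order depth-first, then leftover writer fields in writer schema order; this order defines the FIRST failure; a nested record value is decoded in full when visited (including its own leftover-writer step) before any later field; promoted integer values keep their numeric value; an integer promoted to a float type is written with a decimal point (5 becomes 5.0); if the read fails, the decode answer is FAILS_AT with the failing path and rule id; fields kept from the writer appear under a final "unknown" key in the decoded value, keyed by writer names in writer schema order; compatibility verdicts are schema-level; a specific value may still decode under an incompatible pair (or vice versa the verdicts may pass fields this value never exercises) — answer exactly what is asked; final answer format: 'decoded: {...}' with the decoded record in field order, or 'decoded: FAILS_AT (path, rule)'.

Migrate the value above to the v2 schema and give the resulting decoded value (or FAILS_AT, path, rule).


in Invoice below, arrows point writer -> reader
decode walk for Invoice under reader schema v2:
  codes := [false, true]
  geo.locale := "omega"
  geo.price := null (missing; optional => null)
  geo.enabled := false
  attempts := -2
  weight := 0.0 (missing; default applied)
  version := 1
  => decoded: {"codes": [false, true], "geo": {"locale": "omega", "price": null, "enabled": false}, "attempts": -2, "weight": 0.0, "version": 1}
remaining Invoice differences; none change what is asked:
  field geo in record Invoice: required changed to optional -> a verdict-level change on Invoice — the shown value reads the same
  field attempts in record Invoice: tag 10 changed to 15 -> fires no rule on Invoice under this dialect and leaves the result unchanged

decoded: {"codes": [false, true], "geo": {"locale": "omega", "price": null, "enabled": false}, "attempts": -2, "weight": 0.0, "version": 1}


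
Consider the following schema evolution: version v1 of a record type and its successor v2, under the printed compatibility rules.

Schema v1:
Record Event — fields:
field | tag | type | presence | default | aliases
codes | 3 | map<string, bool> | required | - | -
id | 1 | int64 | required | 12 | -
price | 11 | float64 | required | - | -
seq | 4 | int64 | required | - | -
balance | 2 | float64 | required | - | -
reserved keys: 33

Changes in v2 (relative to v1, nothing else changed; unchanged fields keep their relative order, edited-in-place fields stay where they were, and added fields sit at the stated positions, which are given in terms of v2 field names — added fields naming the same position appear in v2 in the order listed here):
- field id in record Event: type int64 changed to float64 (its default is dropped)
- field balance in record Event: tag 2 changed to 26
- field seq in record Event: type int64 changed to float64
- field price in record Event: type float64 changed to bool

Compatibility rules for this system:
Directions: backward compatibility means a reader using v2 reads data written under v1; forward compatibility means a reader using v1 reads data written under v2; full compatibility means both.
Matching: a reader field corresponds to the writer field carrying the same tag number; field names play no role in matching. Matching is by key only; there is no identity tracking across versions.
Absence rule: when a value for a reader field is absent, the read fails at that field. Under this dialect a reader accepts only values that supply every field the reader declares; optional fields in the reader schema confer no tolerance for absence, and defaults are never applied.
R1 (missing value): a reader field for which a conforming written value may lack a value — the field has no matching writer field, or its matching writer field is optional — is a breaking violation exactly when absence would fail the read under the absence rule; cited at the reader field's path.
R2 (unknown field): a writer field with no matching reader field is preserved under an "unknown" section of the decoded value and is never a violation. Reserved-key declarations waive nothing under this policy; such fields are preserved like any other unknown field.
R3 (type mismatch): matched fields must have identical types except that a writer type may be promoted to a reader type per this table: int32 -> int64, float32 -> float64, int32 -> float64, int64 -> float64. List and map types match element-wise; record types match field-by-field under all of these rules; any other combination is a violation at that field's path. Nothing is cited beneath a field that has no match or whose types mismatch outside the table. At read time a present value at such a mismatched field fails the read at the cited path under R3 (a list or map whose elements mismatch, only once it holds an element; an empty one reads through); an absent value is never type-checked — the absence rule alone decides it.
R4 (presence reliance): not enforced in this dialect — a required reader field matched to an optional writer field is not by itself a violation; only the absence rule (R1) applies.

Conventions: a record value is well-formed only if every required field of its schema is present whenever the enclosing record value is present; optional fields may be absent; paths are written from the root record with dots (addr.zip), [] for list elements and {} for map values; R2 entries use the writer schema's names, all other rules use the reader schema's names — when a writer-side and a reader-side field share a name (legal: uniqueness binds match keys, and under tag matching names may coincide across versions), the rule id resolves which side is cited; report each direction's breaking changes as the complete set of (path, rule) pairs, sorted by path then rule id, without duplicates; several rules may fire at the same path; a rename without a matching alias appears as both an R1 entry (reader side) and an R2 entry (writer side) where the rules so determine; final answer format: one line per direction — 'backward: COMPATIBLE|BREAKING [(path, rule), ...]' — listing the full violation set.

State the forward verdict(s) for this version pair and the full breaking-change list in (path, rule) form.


in Event below, arrows point writer -> reader
forward on Event — v1 reading data written by v2:
  codes: paired with writer codes (map<string, bool> -> map<string, bool>; writer required)
  id: paired with writer id (float64 -> int64; writer required)
  price: paired with writer price (bool -> float64; writer required)
  seq: paired with writer seq (float64 -> int64; writer required)
  no writer field matches reader balance
  balance (writer side), unknown to reader
  R1 fires at balance
  R3 fires at id
  R3 fires at price
  R3 fires at seq
  => forward: BREAKING (4)

forward: BREAKING [(balance, R1), (id, R3), (price, R3), (seq, R3)]


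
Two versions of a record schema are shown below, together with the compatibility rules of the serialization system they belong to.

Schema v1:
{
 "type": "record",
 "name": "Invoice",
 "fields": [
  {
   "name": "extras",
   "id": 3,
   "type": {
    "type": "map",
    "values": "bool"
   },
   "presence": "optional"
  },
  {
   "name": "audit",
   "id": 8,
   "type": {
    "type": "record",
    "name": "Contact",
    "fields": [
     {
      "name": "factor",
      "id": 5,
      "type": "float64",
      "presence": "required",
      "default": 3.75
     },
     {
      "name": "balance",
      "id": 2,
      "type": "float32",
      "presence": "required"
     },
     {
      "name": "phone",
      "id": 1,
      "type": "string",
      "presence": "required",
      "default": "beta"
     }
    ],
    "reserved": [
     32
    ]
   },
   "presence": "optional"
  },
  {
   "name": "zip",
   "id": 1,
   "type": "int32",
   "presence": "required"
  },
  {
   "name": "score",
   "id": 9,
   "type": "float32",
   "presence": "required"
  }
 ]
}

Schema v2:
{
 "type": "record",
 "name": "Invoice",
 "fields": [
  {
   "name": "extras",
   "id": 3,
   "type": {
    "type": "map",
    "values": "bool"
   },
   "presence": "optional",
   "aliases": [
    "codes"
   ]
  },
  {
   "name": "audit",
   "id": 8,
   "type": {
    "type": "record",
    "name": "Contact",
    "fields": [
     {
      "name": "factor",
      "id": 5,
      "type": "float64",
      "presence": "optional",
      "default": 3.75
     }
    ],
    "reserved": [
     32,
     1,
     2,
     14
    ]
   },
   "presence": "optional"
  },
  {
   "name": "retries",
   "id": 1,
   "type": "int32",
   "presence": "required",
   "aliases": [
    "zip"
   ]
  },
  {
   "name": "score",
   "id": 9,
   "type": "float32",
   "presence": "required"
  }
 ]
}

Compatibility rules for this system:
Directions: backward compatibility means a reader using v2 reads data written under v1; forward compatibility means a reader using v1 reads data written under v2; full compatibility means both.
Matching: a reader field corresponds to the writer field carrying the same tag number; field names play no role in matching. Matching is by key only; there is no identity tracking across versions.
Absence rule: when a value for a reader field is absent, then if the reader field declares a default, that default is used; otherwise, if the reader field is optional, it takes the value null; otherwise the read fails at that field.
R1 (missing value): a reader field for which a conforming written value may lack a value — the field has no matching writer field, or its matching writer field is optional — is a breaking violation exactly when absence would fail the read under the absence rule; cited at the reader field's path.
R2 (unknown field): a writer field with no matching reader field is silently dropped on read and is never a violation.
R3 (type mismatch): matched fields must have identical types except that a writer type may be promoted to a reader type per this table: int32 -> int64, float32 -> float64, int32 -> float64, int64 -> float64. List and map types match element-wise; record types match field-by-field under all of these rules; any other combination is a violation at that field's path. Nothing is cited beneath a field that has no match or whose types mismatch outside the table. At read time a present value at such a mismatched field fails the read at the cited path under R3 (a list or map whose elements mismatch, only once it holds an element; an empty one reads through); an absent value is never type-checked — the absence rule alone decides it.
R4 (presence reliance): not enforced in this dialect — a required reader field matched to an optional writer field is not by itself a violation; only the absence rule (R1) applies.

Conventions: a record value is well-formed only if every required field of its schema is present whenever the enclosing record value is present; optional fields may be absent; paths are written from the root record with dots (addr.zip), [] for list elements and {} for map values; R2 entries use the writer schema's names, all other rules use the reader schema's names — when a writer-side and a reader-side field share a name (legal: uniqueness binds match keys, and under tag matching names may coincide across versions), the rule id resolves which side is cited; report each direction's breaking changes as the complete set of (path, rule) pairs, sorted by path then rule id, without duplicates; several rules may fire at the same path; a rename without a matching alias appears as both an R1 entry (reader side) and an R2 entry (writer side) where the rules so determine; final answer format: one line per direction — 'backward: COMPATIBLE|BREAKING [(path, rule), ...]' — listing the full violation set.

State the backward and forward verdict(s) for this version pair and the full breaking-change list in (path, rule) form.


backward: COMPATIBLE []; forward: BREAKING [(audit.balance, R1)]

arrows below run writer -> reader for Invoice
backward for Invoice (reader v2, writer v1):
  map<string, bool> -> map<string, bool>, writer optional: extras aligns to extras
  Contact -> Contact, writer optional: audit aligns to audit
  int32 -> int32, writer required: retries aligns to zip
  float32 -> float32, writer required: score aligns to score
  float64 -> float64, writer required: audit.factor aligns to audit.factor
  writer audit.balance: unknown to reader
  writer audit.phone: unknown to reader
  nothing fires on Invoice: backward is COMPATIBLE
forward for Invoice (reader v1, writer v2):
  map<string, bool> -> map<string, bool>, writer optional: extras aligns to extras
  Contact -> Contact, writer optional: audit aligns to audit
  int32 -> int32, writer required: zip aligns to retries
  float32 -> float32, writer required: score aligns to score
  float64 -> float64, writer optional: audit.factor aligns to audit.factor
  audit.balance: no writer-side match
  audit.phone: no writer-side match
  R1 fires at audit.balance
  => forward verdict for Invoice: BREAKING, 1 violation(s)


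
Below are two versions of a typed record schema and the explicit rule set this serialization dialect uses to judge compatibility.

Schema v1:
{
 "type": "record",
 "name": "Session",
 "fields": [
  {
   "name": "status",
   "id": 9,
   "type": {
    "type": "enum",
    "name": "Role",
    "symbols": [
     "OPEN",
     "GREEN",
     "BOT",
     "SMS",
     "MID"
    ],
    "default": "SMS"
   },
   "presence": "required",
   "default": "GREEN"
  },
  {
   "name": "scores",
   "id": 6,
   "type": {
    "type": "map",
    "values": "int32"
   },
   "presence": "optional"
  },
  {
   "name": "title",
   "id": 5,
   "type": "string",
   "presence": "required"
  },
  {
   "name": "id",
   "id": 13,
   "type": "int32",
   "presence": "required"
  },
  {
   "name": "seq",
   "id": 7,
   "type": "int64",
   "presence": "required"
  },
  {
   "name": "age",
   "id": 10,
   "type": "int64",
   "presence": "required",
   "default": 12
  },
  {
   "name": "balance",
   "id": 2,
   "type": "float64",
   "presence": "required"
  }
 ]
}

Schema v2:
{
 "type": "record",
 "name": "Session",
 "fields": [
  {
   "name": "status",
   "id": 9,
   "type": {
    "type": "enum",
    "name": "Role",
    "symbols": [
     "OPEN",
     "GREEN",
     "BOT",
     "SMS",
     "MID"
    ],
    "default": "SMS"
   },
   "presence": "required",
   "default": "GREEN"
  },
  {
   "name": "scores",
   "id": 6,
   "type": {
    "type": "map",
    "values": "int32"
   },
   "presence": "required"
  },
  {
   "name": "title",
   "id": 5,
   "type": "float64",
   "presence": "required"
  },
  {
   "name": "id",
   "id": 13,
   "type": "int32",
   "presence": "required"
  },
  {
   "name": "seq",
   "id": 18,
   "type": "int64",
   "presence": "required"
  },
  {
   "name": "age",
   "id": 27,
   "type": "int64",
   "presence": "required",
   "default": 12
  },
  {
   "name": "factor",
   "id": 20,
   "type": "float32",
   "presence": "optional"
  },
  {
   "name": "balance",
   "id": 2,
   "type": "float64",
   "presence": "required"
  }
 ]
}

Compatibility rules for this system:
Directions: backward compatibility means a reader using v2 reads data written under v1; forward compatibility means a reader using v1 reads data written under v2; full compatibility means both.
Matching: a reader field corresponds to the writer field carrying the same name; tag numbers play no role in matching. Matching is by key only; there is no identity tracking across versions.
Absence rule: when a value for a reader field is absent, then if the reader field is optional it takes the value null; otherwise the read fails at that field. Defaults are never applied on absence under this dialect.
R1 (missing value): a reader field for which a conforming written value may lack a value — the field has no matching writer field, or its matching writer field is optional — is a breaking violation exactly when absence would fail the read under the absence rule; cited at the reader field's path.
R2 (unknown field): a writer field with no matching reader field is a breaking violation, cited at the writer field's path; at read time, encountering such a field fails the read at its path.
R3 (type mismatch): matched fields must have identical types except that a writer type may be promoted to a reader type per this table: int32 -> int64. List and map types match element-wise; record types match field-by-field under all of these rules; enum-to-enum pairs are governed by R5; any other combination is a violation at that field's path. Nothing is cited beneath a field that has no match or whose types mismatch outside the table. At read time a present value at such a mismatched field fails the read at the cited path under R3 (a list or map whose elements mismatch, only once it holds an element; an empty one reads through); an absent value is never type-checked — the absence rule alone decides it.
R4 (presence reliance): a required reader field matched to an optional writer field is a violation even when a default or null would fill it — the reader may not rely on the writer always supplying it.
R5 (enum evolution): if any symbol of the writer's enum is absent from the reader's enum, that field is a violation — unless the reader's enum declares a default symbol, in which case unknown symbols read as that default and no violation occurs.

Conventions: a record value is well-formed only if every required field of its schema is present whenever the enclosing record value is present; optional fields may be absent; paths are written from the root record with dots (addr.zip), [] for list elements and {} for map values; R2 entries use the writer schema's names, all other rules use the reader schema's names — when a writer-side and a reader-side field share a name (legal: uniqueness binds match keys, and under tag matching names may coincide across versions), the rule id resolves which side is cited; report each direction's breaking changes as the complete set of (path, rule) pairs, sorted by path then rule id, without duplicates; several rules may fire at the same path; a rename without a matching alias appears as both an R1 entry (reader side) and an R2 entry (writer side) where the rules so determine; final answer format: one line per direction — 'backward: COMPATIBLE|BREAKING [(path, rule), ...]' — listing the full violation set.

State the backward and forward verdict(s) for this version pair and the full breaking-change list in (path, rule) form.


arrows below run writer -> reader for Session
backward on Session — v2 reading data written by v1:
  status: paired with writer status (Role -> Role; writer required)
  scores: paired with writer scores (map<string, int32> -> map<string, int32>; writer optional)
  title: paired with writer title (string -> float64; writer required)
  id: paired with writer id (int32 -> int32; writer required)
  seq: paired with writer seq (int64 -> int64; writer required)
  age: paired with writer age (int64 -> int64; writer required)
  factor: no writer-side match
  balance: paired with writer balance (float64 -> float64; writer required)
  breaking: (scores, R1)
  breaking: (scores, R4)
  breaking: (title, R3)
  backward on Session therefore BREAKING (3)
forward on Session — v1 reading data written by v2:
  status: paired with writer status (Role -> Role; writer required)
  scores: paired with writer scores (map<string, int32> -> map<string, int32>; writer required)
  title: paired with writer title (float64 -> string; writer required)
  id: paired with writer id (int32 -> int32; writer required)
  seq: paired with writer seq (int64 -> int64; writer required)
  age: paired with writer age (int64 -> int64; writer required)
  balance: paired with writer balance (float64 -> float64; writer required)
  writer field factor has no reader counterpart
  breaking: (factor, R2)
  breaking: (title, R3)
  forward on Session therefore BREAKING (2)

backward: BREAKING [(scores, R1), (scores, R4), (title, R3)]; forward: BREAKING [(factor, R2), (title, R3)]


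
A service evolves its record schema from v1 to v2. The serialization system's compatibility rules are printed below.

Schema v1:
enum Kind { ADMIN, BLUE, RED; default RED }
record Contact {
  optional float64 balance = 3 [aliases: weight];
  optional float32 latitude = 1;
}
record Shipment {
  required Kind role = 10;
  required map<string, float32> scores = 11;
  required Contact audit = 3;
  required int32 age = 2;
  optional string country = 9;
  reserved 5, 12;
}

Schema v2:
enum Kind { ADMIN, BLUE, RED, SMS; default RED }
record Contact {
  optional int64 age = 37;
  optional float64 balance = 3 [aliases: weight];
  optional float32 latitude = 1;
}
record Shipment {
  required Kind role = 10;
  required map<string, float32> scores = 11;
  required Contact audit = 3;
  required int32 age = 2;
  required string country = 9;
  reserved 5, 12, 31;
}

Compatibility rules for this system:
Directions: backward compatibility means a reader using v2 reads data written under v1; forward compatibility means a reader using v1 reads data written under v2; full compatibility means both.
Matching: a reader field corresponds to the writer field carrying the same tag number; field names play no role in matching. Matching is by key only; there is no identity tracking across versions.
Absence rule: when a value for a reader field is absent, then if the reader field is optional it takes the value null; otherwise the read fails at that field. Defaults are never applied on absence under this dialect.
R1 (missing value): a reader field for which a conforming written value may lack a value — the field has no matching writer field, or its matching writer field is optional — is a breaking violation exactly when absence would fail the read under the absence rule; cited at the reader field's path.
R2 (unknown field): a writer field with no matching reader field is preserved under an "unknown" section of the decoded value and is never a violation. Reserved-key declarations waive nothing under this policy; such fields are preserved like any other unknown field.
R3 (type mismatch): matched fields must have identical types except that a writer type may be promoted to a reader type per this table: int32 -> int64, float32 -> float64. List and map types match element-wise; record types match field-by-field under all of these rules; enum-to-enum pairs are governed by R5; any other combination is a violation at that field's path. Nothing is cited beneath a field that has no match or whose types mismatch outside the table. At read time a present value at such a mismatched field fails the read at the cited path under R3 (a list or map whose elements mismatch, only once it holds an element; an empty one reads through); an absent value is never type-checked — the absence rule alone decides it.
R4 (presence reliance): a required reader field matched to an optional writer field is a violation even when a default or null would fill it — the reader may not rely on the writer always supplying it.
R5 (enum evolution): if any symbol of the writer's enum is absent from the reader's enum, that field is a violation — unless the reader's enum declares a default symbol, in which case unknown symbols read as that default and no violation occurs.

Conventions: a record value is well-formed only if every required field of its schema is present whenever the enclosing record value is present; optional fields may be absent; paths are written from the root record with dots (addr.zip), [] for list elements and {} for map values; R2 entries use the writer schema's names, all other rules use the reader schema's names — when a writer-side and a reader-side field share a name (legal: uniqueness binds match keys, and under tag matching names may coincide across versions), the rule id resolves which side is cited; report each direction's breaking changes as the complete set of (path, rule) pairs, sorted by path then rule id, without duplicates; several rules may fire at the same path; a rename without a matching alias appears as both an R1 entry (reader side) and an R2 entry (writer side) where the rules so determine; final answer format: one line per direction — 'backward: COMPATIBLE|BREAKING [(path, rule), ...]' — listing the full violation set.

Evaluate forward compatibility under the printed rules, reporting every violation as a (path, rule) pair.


forward: COMPATIBLE []

each type pair in Shipment: writer, then reader
forward pass over Shipment, reader schema v1, writer schema v2:
  role <- role (Kind -> Kind, writer required)
  scores <- scores (map<string, float32> -> map<string, float32>, writer required)
  audit <- audit (Contact -> Contact, writer required)
  age <- age (int32 -> int32, writer required)
  country <- country (string -> string, writer required)
  audit.balance <- audit.balance (float64 -> float64, writer optional)
  audit.latitude <- audit.latitude (float32 -> float32, writer optional)
  leftover writer field: audit.age
  => forward: COMPATIBLE
the other Shipment changes do not affect what is asked:
  enum Kind (field role in record Shipment): symbol SMS added -> triggers nothing under Shipment's printed rules — same verdict
  field country in record Shipment: optional changed to required -> affects backward compatibility only, which is not asked
  added field age to record Contact: optional int64, tag 37 (in v2 it sits immediately before balance) -> triggers nothing under Shipment's printed rules — same verdict


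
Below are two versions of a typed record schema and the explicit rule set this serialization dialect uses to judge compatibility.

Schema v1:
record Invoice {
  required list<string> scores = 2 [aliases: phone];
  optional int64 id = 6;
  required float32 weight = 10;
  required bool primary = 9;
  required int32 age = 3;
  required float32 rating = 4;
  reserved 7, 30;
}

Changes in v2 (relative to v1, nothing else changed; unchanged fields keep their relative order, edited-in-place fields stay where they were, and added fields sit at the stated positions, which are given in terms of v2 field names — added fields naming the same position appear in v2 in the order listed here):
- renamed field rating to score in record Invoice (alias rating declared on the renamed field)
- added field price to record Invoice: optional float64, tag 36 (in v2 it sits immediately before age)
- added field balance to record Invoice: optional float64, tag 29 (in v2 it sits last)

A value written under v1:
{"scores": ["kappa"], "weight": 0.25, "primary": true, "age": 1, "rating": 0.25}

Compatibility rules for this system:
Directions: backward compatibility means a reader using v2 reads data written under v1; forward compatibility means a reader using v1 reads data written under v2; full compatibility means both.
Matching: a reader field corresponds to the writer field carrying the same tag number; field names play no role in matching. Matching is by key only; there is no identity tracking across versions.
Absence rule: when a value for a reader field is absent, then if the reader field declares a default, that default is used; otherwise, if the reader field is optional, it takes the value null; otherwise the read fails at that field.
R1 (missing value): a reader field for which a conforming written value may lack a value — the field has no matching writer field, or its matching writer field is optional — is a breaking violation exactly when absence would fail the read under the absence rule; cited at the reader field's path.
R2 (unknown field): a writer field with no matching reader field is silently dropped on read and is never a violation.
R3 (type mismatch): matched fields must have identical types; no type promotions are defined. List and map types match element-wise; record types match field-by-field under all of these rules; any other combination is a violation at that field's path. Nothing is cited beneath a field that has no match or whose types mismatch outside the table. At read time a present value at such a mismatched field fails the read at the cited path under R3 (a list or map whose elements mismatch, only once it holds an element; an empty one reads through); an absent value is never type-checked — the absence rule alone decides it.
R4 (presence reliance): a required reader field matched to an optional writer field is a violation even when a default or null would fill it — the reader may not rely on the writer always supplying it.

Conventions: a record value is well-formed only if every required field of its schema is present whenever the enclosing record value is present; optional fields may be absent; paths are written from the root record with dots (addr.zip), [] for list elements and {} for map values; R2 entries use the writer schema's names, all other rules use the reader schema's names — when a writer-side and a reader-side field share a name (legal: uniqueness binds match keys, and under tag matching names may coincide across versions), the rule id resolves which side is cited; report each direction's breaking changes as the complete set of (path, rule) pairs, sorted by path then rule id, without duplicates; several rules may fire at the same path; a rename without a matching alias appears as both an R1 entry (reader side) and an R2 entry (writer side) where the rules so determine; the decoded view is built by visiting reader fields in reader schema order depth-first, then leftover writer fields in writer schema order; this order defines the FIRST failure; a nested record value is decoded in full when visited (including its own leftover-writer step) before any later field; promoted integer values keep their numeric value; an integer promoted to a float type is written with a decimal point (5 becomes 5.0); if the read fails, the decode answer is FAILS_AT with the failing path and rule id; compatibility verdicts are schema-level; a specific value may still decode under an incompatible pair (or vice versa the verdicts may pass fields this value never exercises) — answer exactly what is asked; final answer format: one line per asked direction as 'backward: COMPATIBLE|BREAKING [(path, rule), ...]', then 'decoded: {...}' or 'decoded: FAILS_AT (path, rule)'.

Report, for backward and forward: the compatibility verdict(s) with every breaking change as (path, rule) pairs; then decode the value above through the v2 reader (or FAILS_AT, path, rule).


the writer's type comes first in each Invoice pair
backward pass over Invoice, reader schema v2, writer schema v1:
  scores: paired with writer scores (list<string> -> list<string>; writer required)
  id: paired with writer id (int64 -> int64; writer optional)
  weight: paired with writer weight (float32 -> float32; writer required)
  primary: paired with writer primary (bool -> bool; writer required)
  no writer field matches reader price
  age: paired with writer age (int32 -> int32; writer required)
  score: paired with writer rating (float32 -> float32; writer required)
  no writer field matches reader balance
  => no violations; backward on Invoice: COMPATIBLE
forward pass over Invoice, reader schema v1, writer schema v2:
  scores: paired with writer scores (list<string> -> list<string>; writer required)
  id: paired with writer id (int64 -> int64; writer optional)
  weight: paired with writer weight (float32 -> float32; writer required)
  primary: paired with writer primary (bool -> bool; writer required)
  age: paired with writer age (int32 -> int32; writer required)
  rating: paired with writer score (float32 -> float32; writer required)
  writer field price has no reader counterpart
  writer field balance has no reader counterpart
  => no violations; forward on Invoice: COMPATIBLE
decode walk for Invoice under reader schema v2:
  scores := ["kappa"]
  id := null (missing; optional => null)
  weight := 0.25
  primary := true
  price := null (missing; optional => null)
  age := 1
  score := 0.25 (from writer rating)
  balance := null (missing; optional => null)
  => decoded: {"scores": ["kappa"], "id": null, "weight": 0.25, "primary": true, "price": null, "age": 1, "score": 0.25, "balance": null}

backward: COMPATIBLE []; forward: COMPATIBLE []; decoded: {"scores": ["kappa"], "id": null, "weight": 0.25, "primary": true, "price": null, "age": 1, "score": 0.25, "balance": null}
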